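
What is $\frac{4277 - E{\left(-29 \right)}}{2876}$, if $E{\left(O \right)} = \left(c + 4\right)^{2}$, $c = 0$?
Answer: $\frac{4261}{2876} \approx 1.4816$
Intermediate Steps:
$E{\left(O \right)} = 16$ ($E{\left(O \right)} = \left(0 + 4\right)^{2} = 4^{2} = 16$)
$\frac{4277 - E{\left(-29 \right)}}{2876} = \frac{4277 - 16}{2876} = \left(4277 - 16\right) \frac{1}{2876} = 4261 \cdot \frac{1}{2876} = \frac{4261}{2876}$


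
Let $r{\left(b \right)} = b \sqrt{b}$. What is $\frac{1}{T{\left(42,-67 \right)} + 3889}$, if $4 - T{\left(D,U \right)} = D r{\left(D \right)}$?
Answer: $- \frac{3893}{115535783} - \frac{1764 \sqrt{42}}{115535783} \approx -0.00013264$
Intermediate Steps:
$r{\left(b \right)} = b^{\frac{3}{2}}$
$T{\left(D,U \right)} = 4 - D^{\frac{5}{2}}$ ($T{\left(D,U \right)} = 4 - D D^{\frac{3}{2}} = 4 - D^{\frac{5}{2}}$)
$\frac{1}{T{\left(42,-67 \right)} + 3889} = \frac{1}{\left(4 - 42^{\frac{5}{2}}\right) + 3889} = \frac{1}{\left(4 - 1764 \sqrt{42}\right) + 3889} = \frac{1}{3893 - 1764 \sqrt{42}}$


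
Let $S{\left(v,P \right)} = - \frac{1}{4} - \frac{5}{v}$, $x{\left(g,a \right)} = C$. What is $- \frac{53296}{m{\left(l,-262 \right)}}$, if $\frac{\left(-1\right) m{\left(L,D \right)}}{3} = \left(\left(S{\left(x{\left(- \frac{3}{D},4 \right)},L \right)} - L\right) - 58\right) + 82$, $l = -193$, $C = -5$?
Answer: $\frac{213184}{2613} \approx 81.586$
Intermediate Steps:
$x{\left(g,a \right)} = -5$
$S{\left(v,P \right)} = - \frac{1}{4} - \frac{5}{v}$ ($S{\left(v,P \right)} = \left(-1\right) \frac{1}{4} - \frac{5}{v} = - \frac{1}{4} - \frac{5}{v}$)
$m{\left(L,D \right)} = - \frac{297}{4} + 3 L$ ($m{\left(L,D \right)} = - 3 \left(\left(\left(\frac{-20 - -5}{4 \left(-5\right)} - L\right) - 58\right) + 82\right) = - 3 \left(\left(\left(\frac{1}{4} \left(- \frac{1}{5}\right) \left(-20 + 5\right) - L\right) - 58\right) + 82\right) = - 3 \left(\left(\left(\frac{1}{4} \left(- \frac{1}{5}\right) \left(-15\right) - L\right) - 58\right) + 82\right) = - 3 \left(\left(\left(\frac{3}{4} - L\right) - 58\right) + 82\right) = - 3 \left(\left(- \frac{229}{4} - L\right) + 82\right) = - 3 \left(\frac{99}{4} - L\right) = - \frac{297}{4} + 3 L$)
$- \frac{53296}{m{\left(l,-262 \right)}} = - \frac{53296}{- \frac{297}{4} + 3 \left(-193\right)} = - \frac{53296}{- \frac{297}{4} - 579} = - \frac{53296}{- \frac{2613}{4}} = \left(-53296\right) \left(- \frac{4}{2613}\right) = \frac{213184}{2613}$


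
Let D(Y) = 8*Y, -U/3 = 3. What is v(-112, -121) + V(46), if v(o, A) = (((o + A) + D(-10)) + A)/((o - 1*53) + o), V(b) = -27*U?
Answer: 67745/277 ≈ 244.57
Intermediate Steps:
U = -9 (U = -3*3 = -9)
V(b) = 243 (V(b) = -27*(-9) = 243)
v(o, A) = (-80 + o + 2*A)/(-53 + 2*o) (v(o, A) = (((o + A) + 8*(-10)) + A)/((o - 1*53) + o) = (((A + o) - 80) + A)/((o - 53) + o) = ((-80 + A + o) + A)/((-53 + o) + o) = (-80 + o + 2*A)/(-53 + 2*o))
v(-112, -121) + V(46) = (-80 - 112 + 2*(-121))/(-53 + 2*(-112)) + 243 = (-80 - 112 - 242)/(-53 - 224) + 243 = -434/(-277) + 243 = -1/277*(-434) + 243 = 434/277 + 243 = 67745/277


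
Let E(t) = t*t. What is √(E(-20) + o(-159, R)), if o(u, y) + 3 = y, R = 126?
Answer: √523 ≈ 22.869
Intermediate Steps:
o(u, y) = -3 + y
E(t) = t²
√(E(-20) + o(-159, R)) = √((-20)² + (-3 + 126)) = √(400 + 123) = √523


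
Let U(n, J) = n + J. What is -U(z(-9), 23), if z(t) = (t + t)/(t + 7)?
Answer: -32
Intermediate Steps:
z(t) = 2*t/(7 + t) (z(t) = (2*t)/(7 + t) = 2*t/(7 + t))
U(n, J) = J + n
-U(z(-9), 23) = -(23 + 2*(-9)/(7 - 9)) = -(23 + 2*(-9)/(-2)) = -(23 + 2*(-9)*(-½)) = -(23 + 9) = -1*32 = -32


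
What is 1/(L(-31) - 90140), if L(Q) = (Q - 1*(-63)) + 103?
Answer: -1/90005 ≈ -1.1110e-5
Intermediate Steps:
L(Q) = 166 + Q (L(Q) = (Q + 63) + 103 = (63 + Q) + 103 = 166 + Q)
1/(L(-31) - 90140) = 1/((166 - 31) - 90140) = 1/(135 - 90140) = 1/(-90005) = -1/90005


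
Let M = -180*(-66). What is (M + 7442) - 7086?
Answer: 12236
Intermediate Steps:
M = 11880
(M + 7442) - 7086 = (11880 + 7442) - 7086 = 19322 - 7086 = 12236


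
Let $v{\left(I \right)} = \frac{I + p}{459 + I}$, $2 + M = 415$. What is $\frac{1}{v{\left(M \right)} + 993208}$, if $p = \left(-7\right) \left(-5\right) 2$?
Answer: $\frac{872}{866077859} \approx 1.0068 \cdot 10^{-6}$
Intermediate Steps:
$M = 413$ ($M = -2 + 415 = 413$)
$p = 70$ ($p = 35 \cdot 2 = 70$)
$v{\left(I \right)} = \frac{70 + I}{459 + I}$ ($v{\left(I \right)} = \frac{I + 70}{459 + I} = \frac{70 + I}{459 + I}$)
$\frac{1}{v{\left(M \right)} + 993208} = \frac{1}{\frac{70 + 413}{459 + 413} + 993208} = \frac{1}{\frac{1}{872} \cdot 483 + 993208} = \frac{1}{\frac{483}{872} + 993208} = \frac{1}{\frac{866077859}{872}} = \frac{872}{866077859}$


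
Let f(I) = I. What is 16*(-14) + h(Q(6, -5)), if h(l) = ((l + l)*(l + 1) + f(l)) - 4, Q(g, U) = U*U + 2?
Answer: 1311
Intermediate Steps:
Q(g, U) = 2 + U² (Q(g, U) = U² + 2 = 2 + U²)
h(l) = -4 + l + 2*l*(1 + l) (h(l) = ((l + l)*(l + 1) + l) - 4 = ((2*l)*(1 + l) + l) - 4 = (2*l*(1 + l) + l) - 4 = (l + 2*l*(1 + l)) - 4 = -4 + l + 2*l*(1 + l))
16*(-14) + h(Q(6, -5)) = 16*(-14) + (-4 + 2*(2 + (-5)²)² + 3*(2 + (-5)²)) = -224 + (-4 + 2*(2 + 25)² + 3*(2 + 25)) = -224 + (-4 + 2*27² + 3*27) = -224 + (-4 + 2*729 + 81) = -224 + (-4 + 1458 + 81) = -224 + 1535 = 1311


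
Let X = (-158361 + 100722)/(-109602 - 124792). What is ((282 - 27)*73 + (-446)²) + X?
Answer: 50988018853/234394 ≈ 2.1753e+5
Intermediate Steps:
X = 57639/234394 (X = -57639/(-234394) = -57639*(-1/234394) = 57639/234394 ≈ 0.24591)
((282 - 27)*73 + (-446)²) + X = ((282 - 27)*73 + (-446)²) + 57639/234394 = (255*73 + 198916) + 57639/234394 = (18615 + 198916) + 57639/234394 = 217531 + 57639/234394 = 50988018853/234394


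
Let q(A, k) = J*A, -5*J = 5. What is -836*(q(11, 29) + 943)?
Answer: -779152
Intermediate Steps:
J = -1 (J = -1/5*5 = -1)
q(A, k) = -A
-836*(q(11, 29) + 943) = -836*(-1*11 + 943) = -836*(-11 + 943) = -836*932 = -779152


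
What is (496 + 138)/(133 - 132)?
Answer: 634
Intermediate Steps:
(496 + 138)/(133 - 132) = 634/1 = 634*1 = 634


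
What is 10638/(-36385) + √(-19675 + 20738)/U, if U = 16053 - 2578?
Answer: -10638/36385 + √1063/13475 ≈ -0.28995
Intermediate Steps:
U = 13475
10638/(-36385) + √(-19675 + 20738)/U = 10638/(-36385) + √(-19675 + 20738)/13475 = 10638*(-1/36385) + √1063*(1/13475) = -10638/36385 + √1063/13475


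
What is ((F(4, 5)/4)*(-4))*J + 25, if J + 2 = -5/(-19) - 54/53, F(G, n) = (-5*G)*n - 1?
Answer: -255100/1007 ≈ -253.33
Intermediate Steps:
F(G, n) = -1 - 5*G*n (F(G, n) = -5*G*n - 1 = -1 - 5*G*n)
J = -2775/1007 (J = -2 + (-5/(-19) - 54/53) = -2 + (-5*(-1/19) - 54*1/53) = -2 + (5/19 - 54/53) = -2 - 761/1007 = -2775/1007 ≈ -2.7557)
((F(4, 5)/4)*(-4))*J + 25 = (((-1 - 5*4*5)/4)*(-4))*(-2775/1007) + 25 = (((-1 - 100)/4)*(-4))*(-2775/1007) + 25 = (((¼)*(-101))*(-4))*(-2775/1007) + 25 = -101/4*(-4)*(-2775/1007) + 25 = 101*(-2775/1007) + 25 = -280275/1007 + 25 = -255100/1007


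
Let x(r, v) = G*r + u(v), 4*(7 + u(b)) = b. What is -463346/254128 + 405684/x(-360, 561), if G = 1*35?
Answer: -217744164595/6336300488 ≈ -34.365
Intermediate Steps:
G = 35
u(b) = -7 + b/4
x(r, v) = -7 + 35*r + v/4 (x(r, v) = 35*r + (-7 + v/4) = -7 + 35*r + v/4)
-463346/254128 + 405684/x(-360, 561) = -463346/254128 + 405684/(-7 + 35*(-360) + (¼)*561) = -463346*1/254128 + 405684/(-7 - 12600 + 561/4) = -231673/127064 + 405684/(-49867/4) = -231673/127064 + 405684*(-4/49867) = -231673/127064 - 1622736/49867 = -217744164595/6336300488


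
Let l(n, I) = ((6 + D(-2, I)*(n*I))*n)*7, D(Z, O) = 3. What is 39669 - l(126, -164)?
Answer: 54711321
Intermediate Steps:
l(n, I) = 7*n*(6 + 3*I*n) (l(n, I) = ((6 + 3*(n*I))*n)*7 = ((6 + 3*(I*n))*n)*7 = ((6 + 3*I*n)*n)*7 = (n*(6 + 3*I*n))*7 = 7*n*(6 + 3*I*n))
39669 - l(126, -164) = 39669 - 21*126*(2 - 164*126) = 39669 - 21*126*(2 - 20664) = 39669 - 21*126*(-20662) = 39669 - 1*(-54671652) = 39669 + 54671652 = 54711321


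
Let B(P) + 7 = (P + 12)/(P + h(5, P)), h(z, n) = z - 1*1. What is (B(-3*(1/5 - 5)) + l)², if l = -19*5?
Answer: 5349969/529 ≈ 10113.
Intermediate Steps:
h(z, n) = -1 + z (h(z, n) = z - 1 = -1 + z)
B(P) = -7 + (12 + P)/(4 + P) (B(P) = -7 + (P + 12)/(P + (-1 + 5)) = -7 + (12 + P)/(P + 4) = -7 + (12 + P)/(4 + P))
l = -95
(B(-3*(1/5 - 5)) + l)² = (2*(-8 - (-9)*(1/5 - 5))/(4 - 3*(1/5 - 5)) - 95)² = (2*(-8 - (-9)*(⅕ - 5))/(4 - 3*(⅕ - 5)) - 95)² = (2*(-8 - (-9)*(-24)/5)/(4 - 3*(-24/5)) - 95)² = (2*(-8 - 3*72/5)/(4 + 72/5) - 95)² = (2*(-8 - 216/5)/(92/5) - 95)² = (2*(5/92)*(-256/5) - 95)² = (-128/23 - 95)² = (-2313/23)² = 5349969/529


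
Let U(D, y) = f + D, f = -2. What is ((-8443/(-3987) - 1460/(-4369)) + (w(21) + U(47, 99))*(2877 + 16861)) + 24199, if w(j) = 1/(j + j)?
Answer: 111311665461067/121934421 ≈ 9.1288e+5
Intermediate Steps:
w(j) = 1/(2*j)
U(D, y) = -2 + D
((-8443/(-3987) - 1460/(-4369)) + (w(21) + U(47, 99))*(2877 + 16861)) + 24199 = ((-8443/(-3987) - 1460/(-4369)) + ((½)/21 + (-2 + 47))*(2877 + 16861)) + 24199 = ((-8443*(-1/3987) - 1460*(-1/4369)) + ((½)*(1/21) + 45)*19738) + 24199 = ((8443/3987 + 1460/4369) + (1/42 + 45)*19738) + 24199 = (42708487/17419203 + (1891/42)*19738) + 24199 = (42708487/17419203 + 18662279/21) + 24199 = 108360974407288/121934421 + 24199 = 111311665461067/121934421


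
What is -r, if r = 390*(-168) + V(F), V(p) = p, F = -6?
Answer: 65526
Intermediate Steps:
r = -65526 (r = 390*(-168) - 6 = -65520 - 6 = -65526)
-r = -1*(-65526) = 65526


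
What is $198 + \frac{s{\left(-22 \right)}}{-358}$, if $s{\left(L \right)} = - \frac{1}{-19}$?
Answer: $\frac{1346795}{6802} \approx 198.0$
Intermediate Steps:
$s{\left(L \right)} = \frac{1}{19}$ ($s{\left(L \right)} = \left(-1\right) \left(- \frac{1}{19}\right) = \frac{1}{19}$)
$198 + \frac{s{\left(-22 \right)}}{-358} = 198 + \frac{1}{19 \left(-358\right)} = 198 + \frac{1}{19} \left(- \frac{1}{358}\right) = 198 - \frac{1}{6802} = \frac{1346795}{6802}$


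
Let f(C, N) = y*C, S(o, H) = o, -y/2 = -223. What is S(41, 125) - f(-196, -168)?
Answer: 87457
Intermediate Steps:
y = 446 (y = -2*(-223) = 446)
f(C, N) = 446*C
S(41, 125) - f(-196, -168) = 41 - 446*(-196) = 41 - 1*(-87416) = 41 + 87416 = 87457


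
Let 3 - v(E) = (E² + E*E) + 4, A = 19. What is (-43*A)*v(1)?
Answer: 2451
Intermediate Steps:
v(E) = -1 - 2*E² (v(E) = 3 - ((E² + E*E) + 4) = 3 - ((E² + E²) + 4) = 3 - (2*E² + 4) = 3 - (4 + 2*E²) = 3 + (-4 - 2*E²) = -1 - 2*E²)
(-43*A)*v(1) = (-43*19)*(-1 - 2*1²) = -817*(-1 - 2*1) = -817*(-1 - 2) = -817*(-3) = 2451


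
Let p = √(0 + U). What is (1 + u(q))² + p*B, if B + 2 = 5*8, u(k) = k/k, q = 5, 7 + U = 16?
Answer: 118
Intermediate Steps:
U = 9 (U = -7 + 16 = 9)
u(k) = 1
p = 3 (p = √(0 + 9) = √9 = 3)
B = 38 (B = -2 + 5*8 = -2 + 40 = 38)
(1 + u(q))² + p*B = (1 + 1)² + 3*38 = 2² + 114 = 4 + 114 = 118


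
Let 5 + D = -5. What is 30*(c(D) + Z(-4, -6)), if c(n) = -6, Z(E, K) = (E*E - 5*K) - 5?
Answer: 1050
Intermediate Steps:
Z(E, K) = -5 + E² - 5*K (Z(E, K) = (E² - 5*K) - 5 = -5 + E² - 5*K)
D = -10 (D = -5 - 5 = -10)
30*(c(D) + Z(-4, -6)) = 30*(-6 + (-5 + (-4)² - 5*(-6))) = 30*(-6 + (-5 + 16 + 30)) = 30*(-6 + 41) = 30*35 = 1050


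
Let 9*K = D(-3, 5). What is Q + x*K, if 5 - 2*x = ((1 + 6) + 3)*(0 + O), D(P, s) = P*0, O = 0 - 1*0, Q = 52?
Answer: 52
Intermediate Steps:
O = 0 (O = 0 + 0 = 0)
D(P, s) = 0
K = 0 (K = (1/9)*0 = 0)
x = 5/2 (x = 5/2 - ((1 + 6) + 3)*(0 + 0)/2 = 5/2 - (7 + 3)*0/2 = 5/2 - 5*0 = 5/2 - 1/2*0 = 5/2 + 0 = 5/2 ≈ 2.5000)
Q + x*K = 52 + (5/2)*0 = 52 + 0 = 52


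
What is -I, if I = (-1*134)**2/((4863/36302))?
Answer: -651838712/4863 ≈ -1.3404e+5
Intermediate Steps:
I = 651838712/4863 (I = (-134)**2/((4863*(1/36302))) = 17956/(4863/36302) = 17956*(36302/4863) = 651838712/4863 ≈ 1.3404e+5)
-I = -1*651838712/4863 = -651838712/4863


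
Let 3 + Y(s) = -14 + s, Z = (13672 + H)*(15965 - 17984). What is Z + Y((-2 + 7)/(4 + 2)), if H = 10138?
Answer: -288434437/6 ≈ -4.8072e+7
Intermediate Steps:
Z = -48072390 (Z = (13672 + 10138)*(15965 - 17984) = 23810*(-2019) = -48072390)
Y(s) = -17 + s (Y(s) = -3 + (-14 + s) = -17 + s)
Z + Y((-2 + 7)/(4 + 2)) = -48072390 + (-17 + (-2 + 7)/(4 + 2)) = -48072390 + (-17 + 5/6) = -48072390 - 97/6 = -288434437/6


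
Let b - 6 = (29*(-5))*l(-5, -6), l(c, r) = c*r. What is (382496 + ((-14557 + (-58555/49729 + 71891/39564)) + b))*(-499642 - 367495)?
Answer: -620320742091628295443/1967478156 ≈ -3.1529e+11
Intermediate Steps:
b = -4344 (b = 6 + (29*(-5))*(-5*(-6)) = 6 - 145*30 = 6 - 4350 = -4344)
(382496 + ((-14557 + (-58555/49729 + 71891/39564)) + b))*(-499642 - 367495) = (382496 + ((-14557 + (-58555/49729 + 71891/39564)) - 4344))*(-499642 - 367495) = (382496 + ((-14557 + (-58555*1/49729 + 71891*(1/39564))) - 4344))*(-867137) = (382496 + ((-14557 + (-58555/49729 + 71891/39564)) - 4344))*(-867137) = (382496 + ((-14557 + 1258397519/1967478156) - 4344))*(-867137) = (382496 + (-28639321119373/1967478156 - 4344))*(-867137) = (382496 - 37186046229037/1967478156)*(-867137) = (715366478528339/1967478156)*(-867137) = -620320742091628295443/1967478156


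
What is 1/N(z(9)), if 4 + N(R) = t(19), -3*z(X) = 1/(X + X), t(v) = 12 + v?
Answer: 1/27 ≈ 0.037037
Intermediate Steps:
z(X) = -1/(6*X) (z(X) = -1/(3*(X + X)) = -1/(2*X)/3 = -1/(6*X))
N(R) = 27 (N(R) = -4 + (12 + 19) = -4 + 31 = 27)
1/N(z(9)) = 1/27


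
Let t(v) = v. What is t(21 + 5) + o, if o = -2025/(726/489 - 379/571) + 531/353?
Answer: -13157818216/5394193 ≈ -2439.3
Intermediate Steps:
o = -13298067234/5394193 (o = -2025/(726*(1/489) - 379*1/571) + 531*(1/353) = -2025/(242/163 - 379/571) + 531/353 = -2025/76405/93073 + 531/353 = -2025*93073/76405 + 531/353 = -37694565/15281 + 531/353 = -13298067234/5394193 ≈ -2465.3)
t(21 + 5) + o = (21 + 5) - 13298067234/5394193 = 26 - 13298067234/5394193 = -13157818216/5394193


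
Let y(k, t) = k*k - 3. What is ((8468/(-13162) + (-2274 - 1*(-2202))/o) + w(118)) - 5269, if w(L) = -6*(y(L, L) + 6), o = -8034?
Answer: -782780720283/8811959 ≈ -88832.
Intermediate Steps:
y(k, t) = -3 + k**2 (y(k, t) = k**2 - 3 = -3 + k**2)
w(L) = -18 - 6*L**2 (w(L) = -6*((-3 + L**2) + 6) = -6*(3 + L**2) = -18 - 6*L**2)
((8468/(-13162) + (-2274 - 1*(-2202))/o) + w(118)) - 5269 = ((8468/(-13162) + (-2274 - 1*(-2202))/(-8034)) + (-18 - 6*118**2)) - 5269 = ((8468*(-1/13162) + (-2274 + 2202)*(-1/8034)) + (-18 - 6*13924)) - 5269 = ((-4234/6581 - 72*(-1/8034)) + (-18 - 83544)) - 5269 = ((-4234/6581 + 12/1339) - 83562) - 5269 = (-5590354/8811959 - 83562) - 5269 = -736350508312/8811959 - 5269 = -782780720283/8811959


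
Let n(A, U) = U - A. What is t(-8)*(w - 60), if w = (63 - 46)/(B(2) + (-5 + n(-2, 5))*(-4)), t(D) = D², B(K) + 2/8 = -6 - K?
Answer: -253952/65 ≈ -3907.0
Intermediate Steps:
B(K) = -25/4 - K (B(K) = -¼ + (-6 - K) = -25/4 - K)
w = -68/65 (w = (63 - 46)/((-25/4 - 1*2) + (-5 + (5 - 1*(-2)))*(-4)) = 17/((-25/4 - 2) + (-5 + (5 + 2))*(-4)) = 17/(-33/4 + (-5 + 7)*(-4)) = 17/(-33/4 + 2*(-4)) = 17/(-33/4 - 8) = 17/(-65/4) = 17*(-4/65) = -68/65 ≈ -1.0462)
t(-8)*(w - 60) = (-8)²*(-68/65 - 60) = 64*(-3968/65) = -253952/65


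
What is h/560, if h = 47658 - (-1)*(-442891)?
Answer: -395233/560 ≈ -705.77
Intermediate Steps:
h = -395233 (h = 47658 - 1*442891 = 47658 - 442891 = -395233)
h/560 = -395233/560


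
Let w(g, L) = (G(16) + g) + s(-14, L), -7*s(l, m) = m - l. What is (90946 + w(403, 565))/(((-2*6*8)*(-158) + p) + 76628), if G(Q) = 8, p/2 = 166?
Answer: 79865/80612 ≈ 0.99073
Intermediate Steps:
p = 332 (p = 2*166 = 332)
s(l, m) = -m/7 + l/7 (s(l, m) = -(m - l)/7 = -m/7 + l/7)
w(g, L) = 6 + g - L/7 (w(g, L) = (8 + g) + (-L/7 + (⅐)*(-14)) = (8 + g) + (-L/7 - 2) = (8 + g) + (-2 - L/7) = 6 + g - L/7)
(90946 + w(403, 565))/(((-2*6*8)*(-158) + p) + 76628) = (90946 + (6 + 403 - ⅐*565))/(((-2*6*8)*(-158) + 332) + 76628) = (90946 + (6 + 403 - 565/7))/((-12*8*(-158) + 332) + 76628) = (90946 + 2298/7)/((-96*(-158) + 332) + 76628) = 638920/(7*((15168 + 332) + 76628)) = 638920/(7*(15500 + 76628)) = (638920/7)/92128 = (638920/7)*(1/92128) = 79865/80612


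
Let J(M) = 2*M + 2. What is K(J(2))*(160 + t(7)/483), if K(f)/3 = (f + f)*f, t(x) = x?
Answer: 794952/23 ≈ 34563.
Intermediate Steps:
J(M) = 2 + 2*M
K(f) = 6*f² (K(f) = 3*((f + f)*f) = 3*((2*f)*f) = 3*(2*f²) = 6*f²)
K(J(2))*(160 + t(7)/483) = (6*(2 + 2*2)²)*(160 + 7/483) = (6*(2 + 4)²)*(160 + 7*(1/483)) = (6*6²)*(160 + 1/69) = (6*36)*(11041/69) = 216*(11041/69) = 794952/23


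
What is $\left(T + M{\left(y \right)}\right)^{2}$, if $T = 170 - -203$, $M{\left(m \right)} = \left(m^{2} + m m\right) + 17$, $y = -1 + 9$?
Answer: $268324$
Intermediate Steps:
$y = 8$
$M{\left(m \right)} = 17 + 2 m^{2}$ ($M{\left(m \right)} = \left(m^{2} + m^{2}\right) + 17 = 2 m^{2} + 17 = 17 + 2 m^{2}$)
$T = 373$ ($T = 170 + 203 = 373$)
$\left(T + M{\left(y \right)}\right)^{2} = \left(373 + \left(17 + 2 \cdot 8^{2}\right)\right)^{2} = \left(373 + \left(17 + 2 \cdot 64\right)\right)^{2} = \left(373 + \left(17 + 128\right)\right)^{2} = \left(373 + 145\right)^{2} = 518^{2} = 268324$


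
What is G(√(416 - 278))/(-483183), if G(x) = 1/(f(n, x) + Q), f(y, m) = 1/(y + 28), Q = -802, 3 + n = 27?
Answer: 52/20150180649 ≈ 2.5806e-9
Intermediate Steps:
n = 24 (n = -3 + 27 = 24)
f(y, m) = 1/(28 + y)
G(x) = -52/41703 (G(x) = 1/(1/(28 + 24) - 802) = 1/(1/52 - 802) = 1/(-41703/52) = -52/41703)
G(√(416 - 278))/(-483183) = -52/41703/(-483183) = -52/41703*(-1/483183) = 52/20150180649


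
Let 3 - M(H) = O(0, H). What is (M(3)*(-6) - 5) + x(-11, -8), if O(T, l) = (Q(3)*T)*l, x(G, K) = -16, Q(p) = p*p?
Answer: -39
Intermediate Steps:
Q(p) = p**2
O(T, l) = 9*T*l (O(T, l) = (3**2*T)*l = (9*T)*l = 9*T*l)
M(H) = 3 (M(H) = 3 - 9*0*H = 3 - 1*0 = 3 + 0 = 3)
(M(3)*(-6) - 5) + x(-11, -8) = (3*(-6) - 5) - 16 = (-18 - 5) - 16 = -23 - 16 = -39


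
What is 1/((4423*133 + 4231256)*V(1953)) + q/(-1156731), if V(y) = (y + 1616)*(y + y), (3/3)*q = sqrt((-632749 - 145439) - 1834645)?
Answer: 1/67186516330710 - I*sqrt(2612833)/1156731 ≈ 1.4884e-14 - 0.0013974*I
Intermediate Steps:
q = I*sqrt(2612833) (q = sqrt((-632749 - 145439) - 1834645) = sqrt(-778188 - 1834645) = sqrt(-2612833) = I*sqrt(2612833) ≈ 1616.4*I)
V(y) = 2*y*(1616 + y) (V(y) = (1616 + y)*(2*y) = 2*y*(1616 + y))
1/((4423*133 + 4231256)*V(1953)) + q/(-1156731) = 1/((4423*133 + 4231256)*((2*1953*(1616 + 1953)))) + (I*sqrt(2612833))/(-1156731) = 1/((588259 + 4231256)*((2*1953*3569))) + (I*sqrt(2612833))*(-1/1156731) = 1/(4819515*13940514) - I*sqrt(2612833)/1156731 = (1/4819515)*(1/13940514) - I*sqrt(2612833)/1156731 = 1/67186516330710 - I*sqrt(2612833)/1156731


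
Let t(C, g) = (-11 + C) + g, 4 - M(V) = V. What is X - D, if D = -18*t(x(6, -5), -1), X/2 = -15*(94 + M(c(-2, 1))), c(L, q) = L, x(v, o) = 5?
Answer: -3126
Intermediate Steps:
M(V) = 4 - V
t(C, g) = -11 + C + g
X = -3000 (X = 2*(-15*(94 + (4 - 1*(-2)))) = 2*(-15*(94 + (4 + 2))) = 2*(-15*(94 + 6)) = 2*(-15*100) = 2*(-1500) = -3000)
D = 126 (D = -18*(-11 + 5 - 1) = -18*(-7) = 126)
X - D = -3000 - 1*126 = -3000 - 126 = -3126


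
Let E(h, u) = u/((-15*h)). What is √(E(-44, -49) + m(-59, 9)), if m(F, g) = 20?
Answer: √2169915/330 ≈ 4.4638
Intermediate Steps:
E(h, u) = -u/(15*h) (E(h, u) = u*(-1/(15*h)) = -u/(15*h))
√(E(-44, -49) + m(-59, 9)) = √(-1/15*(-49)/(-44) + 20) = √(-1/15*(-49)*(-1/44) + 20) = √(-49/660 + 20) = √(13151/660) = √2169915/330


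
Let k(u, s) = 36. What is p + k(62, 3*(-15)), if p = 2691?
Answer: 2727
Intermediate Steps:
p + k(62, 3*(-15)) = 2691 + 36 = 2727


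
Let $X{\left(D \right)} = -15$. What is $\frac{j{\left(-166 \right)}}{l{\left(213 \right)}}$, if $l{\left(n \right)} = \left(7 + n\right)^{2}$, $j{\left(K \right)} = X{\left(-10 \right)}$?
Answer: $- \frac{3}{9680} \approx -0.00030992$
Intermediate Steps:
$j{\left(K \right)} = -15$
$\frac{j{\left(-166 \right)}}{l{\left(213 \right)}} = - \frac{15}{\left(7 + 213\right)^{2}} = - \frac{15}{220^{2}} = - \frac{15}{48400} = \left(-15\right) \frac{1}{48400} = - \frac{3}{9680}$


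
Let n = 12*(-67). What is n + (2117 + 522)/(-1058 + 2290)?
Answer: -141127/176 ≈ -801.86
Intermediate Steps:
n = -804
n + (2117 + 522)/(-1058 + 2290) = -804 + (2117 + 522)/(-1058 + 2290) = -804 + 2639/1232 = -804 + 2639*(1/1232) = -804 + 377/176 = -141127/176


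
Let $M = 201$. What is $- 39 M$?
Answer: $-7839$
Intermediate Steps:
$- 39 M = - 39 \cdot 201 = \left(-1\right) 7839 = -7839$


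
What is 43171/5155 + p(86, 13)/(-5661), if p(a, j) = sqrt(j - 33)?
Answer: 43171/5155 - 2*I*sqrt(5)/5661 ≈ 8.3746 - 0.00078999*I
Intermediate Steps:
p(a, j) = sqrt(-33 + j)
43171/5155 + p(86, 13)/(-5661) = 43171/5155 + sqrt(-33 + 13)/(-5661) = 43171*(1/5155) + sqrt(-20)*(-1/5661) = 43171/5155 + (2*I*sqrt(5))*(-1/5661) = 43171/5155 - 2*I*sqrt(5)/5661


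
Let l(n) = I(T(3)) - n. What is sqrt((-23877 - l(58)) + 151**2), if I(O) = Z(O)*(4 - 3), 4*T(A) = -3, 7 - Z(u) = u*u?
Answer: I*sqrt(16391)/4 ≈ 32.007*I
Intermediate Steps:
Z(u) = 7 - u**2 (Z(u) = 7 - u*u = 7 - u**2)
T(A) = -3/4 (T(A) = (1/4)*(-3) = -3/4)
I(O) = 7 - O**2 (I(O) = (7 - O**2)*(4 - 3) = (7 - O**2)*1 = 7 - O**2)
l(n) = 103/16 - n (l(n) = (7 - (-3/4)**2) - n = (7 - 1*9/16) - n = (7 - 9/16) - n = 103/16 - n)
sqrt((-23877 - l(58)) + 151**2) = sqrt((-23877 - (103/16 - 1*58)) + 151**2) = sqrt((-23877 - (103/16 - 58)) + 22801) = sqrt((-23877 - 1*(-825/16)) + 22801) = sqrt((-23877 + 825/16) + 22801) = sqrt(-381207/16 + 22801) = sqrt(-16391/16) = I*sqrt(16391)/4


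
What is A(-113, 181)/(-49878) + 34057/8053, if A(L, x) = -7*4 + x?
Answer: 11094529/2625278 ≈ 4.2260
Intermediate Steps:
A(L, x) = -28 + x
A(-113, 181)/(-49878) + 34057/8053 = (-28 + 181)/(-49878) + 34057/8053 = 153*(-1/49878) + 34057*(1/8053) = -1/326 + 34057/8053 = 11094529/2625278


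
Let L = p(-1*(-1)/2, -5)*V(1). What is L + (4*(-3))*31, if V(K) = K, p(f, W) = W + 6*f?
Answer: -374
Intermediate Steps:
L = -2 (L = (-5 + 6*(-1*(-1)/2))*1 = (-5 + 6*(1*(1/2)))*1 = (-5 + 6*(1/2))*1 = (-5 + 3)*1 = -2*1 = -2)
L + (4*(-3))*31 = -2 + (4*(-3))*31 = -2 - 12*31 = -2 - 372 = -374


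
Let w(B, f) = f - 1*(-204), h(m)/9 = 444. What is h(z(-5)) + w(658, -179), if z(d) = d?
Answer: 4021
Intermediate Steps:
h(m) = 3996 (h(m) = 9*444 = 3996)
w(B, f) = 204 + f (w(B, f) = f + 204 = 204 + f)
h(z(-5)) + w(658, -179) = 3996 + (204 - 179) = 3996 + 25 = 4021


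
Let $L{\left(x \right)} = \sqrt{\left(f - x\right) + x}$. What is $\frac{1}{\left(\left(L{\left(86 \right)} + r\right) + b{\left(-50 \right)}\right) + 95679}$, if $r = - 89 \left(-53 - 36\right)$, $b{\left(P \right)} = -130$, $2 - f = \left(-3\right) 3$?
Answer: $\frac{103470}{10706040889} - \frac{\sqrt{11}}{10706040889} \approx 9.6643 \cdot 10^{-6}$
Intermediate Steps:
$f = 11$ ($f = 2 - \left(-3\right) 3 = 2 - -9 = 2 + 9 = 11$)
$r = 7921$ ($r = \left(-89\right) \left(-89\right) = 7921$)
$L{\left(x \right)} = \sqrt{11}$ ($L{\left(x \right)} = \sqrt{\left(11 - x\right) + x} = \sqrt{11}$)
$\frac{1}{\left(\left(L{\left(86 \right)} + r\right) + b{\left(-50 \right)}\right) + 95679} = \frac{1}{\left(\left(\sqrt{11} + 7921\right) - 130\right) + 95679} = \frac{1}{\left(\left(7921 + \sqrt{11}\right) - 130\right) + 95679} = \frac{1}{\left(7791 + \sqrt{11}\right) + 95679} = \frac{1}{103470 + \sqrt{11}}$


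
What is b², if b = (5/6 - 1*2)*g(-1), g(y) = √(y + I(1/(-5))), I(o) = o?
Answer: -49/30 ≈ -1.6333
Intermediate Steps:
g(y) = √(-⅕ + y) (g(y) = √(y + 1/(-5)) = √(y - ⅕) = √(-⅕ + y))
b = -7*I*√30/30 (b = (5/6 - 1*2)*(√(-5 + 25*(-1))/5) = (5*(⅙) - 2)*(√(-5 - 25)/5) = (⅚ - 2)*(√(-30)/5) = -7*I*√30/30 ≈ -1.278*I)
b² = (-7*I*√30/30)² = -49/30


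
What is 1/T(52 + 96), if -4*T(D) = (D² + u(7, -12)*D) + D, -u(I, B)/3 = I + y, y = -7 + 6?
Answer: -1/4847 ≈ -0.00020631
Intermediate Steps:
y = -1
u(I, B) = 3 - 3*I (u(I, B) = -3*(I - 1) = -3*(-1 + I) = 3 - 3*I)
T(D) = -D²/4 + 17*D/4 (T(D) = -((D² + (3 - 3*7)*D) + D)/4 = -((D² + (3 - 21)*D) + D)/4 = -((D² - 18*D) + D)/4 = -(D² - 17*D)/4 = -D²/4 + 17*D/4)
1/T(52 + 96) = 1/((52 + 96)*(17 - (52 + 96))/4) = 1/((¼)*148*(17 - 1*148)) = 1/((¼)*148*(17 - 148)) = 1/((¼)*148*(-131)) = 1/(-4847) = -1/4847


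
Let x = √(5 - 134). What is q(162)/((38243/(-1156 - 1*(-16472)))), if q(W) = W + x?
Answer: 2481192/38243 + 15316*I*√129/38243 ≈ 64.88 + 4.5487*I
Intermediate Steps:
x = I*√129 (x = √(-129) = I*√129 ≈ 11.358*I)
q(W) = W + I*√129
q(162)/((38243/(-1156 - 1*(-16472)))) = (162 + I*√129)/((38243/(-1156 - 1*(-16472)))) = (162 + I*√129)/((38243/(-1156 + 16472))) = (162 + I*√129)/((38243/15316)) = (162 + I*√129)/((38243*(1/15316))) = (162 + I*√129)/(38243/15316) = (162 + I*√129)*(15316/38243) = 2481192/38243 + 15316*I*√129/38243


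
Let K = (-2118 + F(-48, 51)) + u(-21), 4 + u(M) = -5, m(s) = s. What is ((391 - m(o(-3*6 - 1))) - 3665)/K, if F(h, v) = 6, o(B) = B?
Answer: 155/101 ≈ 1.5347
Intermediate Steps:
u(M) = -9 (u(M) = -4 - 5 = -9)
K = -2121 (K = (-2118 + 6) - 9 = -2112 - 9 = -2121)
((391 - m(o(-3*6 - 1))) - 3665)/K = ((391 - (-3*6 - 1)) - 3665)/(-2121) = ((391 - (-18 - 1)) - 3665)*(-1/2121) = ((391 - 1*(-19)) - 3665)*(-1/2121) = ((391 + 19) - 3665)*(-1/2121) = (410 - 3665)*(-1/2121) = -3255*(-1/2121) = 155/101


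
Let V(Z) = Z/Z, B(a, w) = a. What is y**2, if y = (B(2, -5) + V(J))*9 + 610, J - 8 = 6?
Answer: 405769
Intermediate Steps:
J = 14 (J = 8 + 6 = 14)
V(Z) = 1
y = 637 (y = (2 + 1)*9 + 610 = 3*9 + 610 = 27 + 610 = 637)
y**2 = 637**2 = 405769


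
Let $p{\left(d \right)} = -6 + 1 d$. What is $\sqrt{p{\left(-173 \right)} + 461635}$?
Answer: $4 \sqrt{28841} \approx 679.31$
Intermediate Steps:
$p{\left(d \right)} = -6 + d$
$\sqrt{p{\left(-173 \right)} + 461635} = \sqrt{\left(-6 - 173\right) + 461635} = \sqrt{-179 + 461635} = \sqrt{461456} = 4 \sqrt{28841}$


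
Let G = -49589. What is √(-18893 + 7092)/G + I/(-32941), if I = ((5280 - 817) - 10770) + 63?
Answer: 6244/32941 - I*√11801/49589 ≈ 0.18955 - 0.0021907*I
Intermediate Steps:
I = -6244 (I = (4463 - 10770) + 63 = -6307 + 63 = -6244)
√(-18893 + 7092)/G + I/(-32941) = √(-18893 + 7092)/(-49589) - 6244/(-32941) = √(-11801)*(-1/49589) - 6244*(-1/32941) = (I*√11801)*(-1/49589) + 6244/32941 = -I*√11801/49589 + 6244/32941 = 6244/32941 - I*√11801/49589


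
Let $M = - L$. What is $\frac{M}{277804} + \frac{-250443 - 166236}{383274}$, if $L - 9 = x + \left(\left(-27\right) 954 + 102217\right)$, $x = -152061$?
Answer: $- \frac{72681961}{89175084} \approx -0.81505$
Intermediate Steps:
$L = -75593$ ($L = 9 + \left(-152061 + \left(\left(-27\right) 954 + 102217\right)\right) = 9 + \left(-152061 + \left(-25758 + 102217\right)\right) = 9 + \left(-152061 + 76459\right) = 9 - 75602 = -75593$)
$M = 75593$ ($M = \left(-1\right) \left(-75593\right) = 75593$)
$\frac{M}{277804} + \frac{-250443 - 166236}{383274} = \frac{75593}{277804} + \frac{-250443 - 166236}{383274} = 75593 \cdot \frac{1}{277804} - \frac{138893}{127758} = \frac{75593}{277804} - \frac{138893}{127758} = - \frac{72681961}{89175084}$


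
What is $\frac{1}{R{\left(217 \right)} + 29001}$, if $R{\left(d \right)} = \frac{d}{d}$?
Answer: $\frac{1}{29002} \approx 3.448 \cdot 10^{-5}$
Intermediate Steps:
$R{\left(d \right)} = 1$
$\frac{1}{R{\left(217 \right)} + 29001} = \frac{1}{1 + 29001} = \frac{1}{29002}$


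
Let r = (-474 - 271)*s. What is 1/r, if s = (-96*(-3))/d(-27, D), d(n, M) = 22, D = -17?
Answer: -11/107280 ≈ -0.00010254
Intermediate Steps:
s = 144/11 (s = -96*(-3)/22 = 288*(1/22) = 144/11 ≈ 13.091)
r = -107280/11 (r = (-474 - 271)*(144/11) = -745*144/11 = -107280/11 ≈ -9752.7)
1/r = 1/(-107280/11) = -11/107280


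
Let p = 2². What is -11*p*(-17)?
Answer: 748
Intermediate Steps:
p = 4
-11*p*(-17) = -11*4*(-17) = -44*(-17) = 748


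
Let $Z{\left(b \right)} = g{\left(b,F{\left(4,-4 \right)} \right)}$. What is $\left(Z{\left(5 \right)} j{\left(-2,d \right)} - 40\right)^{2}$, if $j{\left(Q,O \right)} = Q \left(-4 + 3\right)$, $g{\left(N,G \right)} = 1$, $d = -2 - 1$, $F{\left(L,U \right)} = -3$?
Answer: $1444$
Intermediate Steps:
$d = -3$ ($d = -2 - 1 = -3$)
$Z{\left(b \right)} = 1$
$j{\left(Q,O \right)} = - Q$ ($j{\left(Q,O \right)} = Q \left(-1\right) = - Q$)
$\left(Z{\left(5 \right)} j{\left(-2,d \right)} - 40\right)^{2} = \left(1 \left(\left(-1\right) \left(-2\right)\right) - 40\right)^{2} = \left(1 \cdot 2 - 40\right)^{2} = \left(2 - 40\right)^{2} = \left(-38\right)^{2} = 1444$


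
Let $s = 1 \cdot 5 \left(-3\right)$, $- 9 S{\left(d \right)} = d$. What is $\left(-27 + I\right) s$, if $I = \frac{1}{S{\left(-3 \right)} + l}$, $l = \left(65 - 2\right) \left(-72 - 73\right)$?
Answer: $\frac{11098665}{27404} \approx 405.0$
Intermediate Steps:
$S{\left(d \right)} = - \frac{d}{9}$
$l = -9135$ ($l = 63 \left(-145\right) = -9135$)
$s = -15$ ($s = 5 \left(-3\right) = -15$)
$I = - \frac{3}{27404}$ ($I = \frac{1}{\left(- \frac{1}{9}\right) \left(-3\right) - 9135} = \frac{1}{\frac{1}{3} - 9135} = \frac{1}{- \frac{27404}{3}} = - \frac{3}{27404} \approx -0.00010947$)
$\left(-27 + I\right) s = \left(-27 - \frac{3}{27404}\right) \left(-15\right) = \left(- \frac{739911}{27404}\right) \left(-15\right) = \frac{11098665}{27404}$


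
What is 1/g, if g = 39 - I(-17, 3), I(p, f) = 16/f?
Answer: 3/101 ≈ 0.029703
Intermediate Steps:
g = 101/3 (g = 39 - 16/3 = 101/3 ≈ 33.667)
1/g = 1/(101/3) = 3/101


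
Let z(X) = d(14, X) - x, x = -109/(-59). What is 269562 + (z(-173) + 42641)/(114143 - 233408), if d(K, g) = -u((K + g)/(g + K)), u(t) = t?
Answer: 1896806888219/7036635 ≈ 2.6956e+5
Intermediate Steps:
x = 109/59 (x = -109*(-1/59) = 109/59 ≈ 1.8475)
d(K, g) = -1 (d(K, g) = -(K + g)/(g + K) = -(K + g)/(K + g) = -1*1 = -1)
z(X) = -168/59 (z(X) = -1 - 1*109/59 = -1 - 109/59 = -168/59)
269562 + (z(-173) + 42641)/(114143 - 233408) = 269562 + (-168/59 + 42641)/(114143 - 233408) = 269562 + (2515651/59)/(-119265) = 269562 + (2515651/59)*(-1/119265) = 269562 - 2515651/7036635 = 1896806888219/7036635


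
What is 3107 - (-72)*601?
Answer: 46379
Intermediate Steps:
3107 - (-72)*601 = 3107 - 1*(-43272) = 3107 + 43272 = 46379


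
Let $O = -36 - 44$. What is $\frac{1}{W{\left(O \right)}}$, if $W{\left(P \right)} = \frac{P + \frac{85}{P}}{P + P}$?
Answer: $\frac{2560}{1297} \approx 1.9738$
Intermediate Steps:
$O = -80$ ($O = -36 - 44 = -80$)
$W{\left(P \right)} = \frac{P + \frac{85}{P}}{2 P}$
$\frac{1}{W{\left(O \right)}} = \frac{1}{\frac{1}{2} \cdot \frac{1}{6400} \left(85 + \left(-80\right)^{2}\right)} = \frac{1}{\frac{1}{2} \cdot \frac{1}{6400} \left(85 + 6400\right)} = \frac{1}{\frac{1}{2} \cdot \frac{1}{6400} \cdot 6485} = \frac{1}{\frac{1297}{2560}} = \frac{2560}{1297}$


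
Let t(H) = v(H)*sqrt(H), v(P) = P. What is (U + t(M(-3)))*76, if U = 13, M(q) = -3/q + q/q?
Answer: 988 + 152*sqrt(2) ≈ 1203.0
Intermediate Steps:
M(q) = 1 - 3/q (M(q) = -3/q + 1 = 1 - 3/q)
t(H) = H**(3/2) (t(H) = H*sqrt(H) = H**(3/2))
(U + t(M(-3)))*76 = (13 + ((-3 - 3)/(-3))**(3/2))*76 = (13 + (-1/3*(-6))**(3/2))*76 = (13 + 2**(3/2))*76 = (13 + 2*sqrt(2))*76 = 988 + 152*sqrt(2)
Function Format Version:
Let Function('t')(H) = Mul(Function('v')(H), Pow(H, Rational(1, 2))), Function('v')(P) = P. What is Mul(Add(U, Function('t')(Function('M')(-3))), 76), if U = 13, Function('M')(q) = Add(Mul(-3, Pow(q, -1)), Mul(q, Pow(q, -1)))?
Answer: Add(988, Mul(152, Pow(2, Rational(1, 2)))) ≈ 1203.0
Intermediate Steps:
Function('M')(q) = Add(1, Mul(-3, Pow(q, -1))) (Function('M')(q) = Add(Mul(-3, Pow(q, -1)), 1) = Add(1, Mul(-3, Pow(q, -1))))
Function('t')(H) = Pow(H, Rational(3, 2)) (Function('t')(H) = Mul(H, Pow(H, Rational(1, 2))) = Pow(H, Rational(3, 2)))
Mul(Add(U, Function('t')(Function('M')(-3))), 76) = Mul(Add(13, Pow(Mul(Pow(-3, -1), Add(-3, -3)), Rational(3, 2))), 76) = Mul(Add(13, Pow(Mul(Rational(-1, 3), -6), Rational(3, 2))), 76) = Mul(Add(13, Pow(2, Rational(3, 2))), 76) = Mul(Add(13, Mul(2, Pow(2, Rational(1, 2)))), 76) = Add(988, Mul(152, Pow(2, Rational(1, 2))))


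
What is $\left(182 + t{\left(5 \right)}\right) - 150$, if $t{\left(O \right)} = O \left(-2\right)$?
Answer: $22$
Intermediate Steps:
$t{\left(O \right)} = - 2 O$
$\left(182 + t{\left(5 \right)}\right) - 150 = \left(182 - 10\right) - 150 = 172 - 150 = 22$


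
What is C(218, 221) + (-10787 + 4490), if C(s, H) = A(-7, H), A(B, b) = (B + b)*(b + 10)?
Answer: 43137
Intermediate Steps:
A(B, b) = (10 + b)*(B + b) (A(B, b) = (B + b)*(10 + b) = (10 + b)*(B + b))
C(s, H) = -70 + H**2 + 3*H (C(s, H) = H**2 + 10*(-7) + 10*H - 7*H = H**2 - 70 + 10*H - 7*H = -70 + H**2 + 3*H)
C(218, 221) + (-10787 + 4490) = (-70 + 221**2 + 3*221) + (-10787 + 4490) = (-70 + 48841 + 663) - 6297 = 49434 - 6297 = 43137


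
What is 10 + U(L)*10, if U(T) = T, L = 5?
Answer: 60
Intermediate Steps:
10 + U(L)*10 = 10 + 5*10 = 10 + 50 = 60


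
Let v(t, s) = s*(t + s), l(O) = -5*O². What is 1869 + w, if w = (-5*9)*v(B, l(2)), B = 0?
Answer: -16131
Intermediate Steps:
v(t, s) = s*(s + t)
w = -18000 (w = (-5*9)*((-5*2²)*(-5*2² + 0)) = -45*(-5*4)*(-5*4 + 0) = -(-900)*(-20 + 0) = -(-900)*(-20) = -45*400 = -18000)
1869 + w = 1869 - 18000 = -16131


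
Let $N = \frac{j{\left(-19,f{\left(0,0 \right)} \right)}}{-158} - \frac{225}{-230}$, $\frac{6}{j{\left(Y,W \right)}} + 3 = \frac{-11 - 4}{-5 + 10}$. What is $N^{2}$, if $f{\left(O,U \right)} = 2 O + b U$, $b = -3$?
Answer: $\frac{3200521}{3301489} \approx 0.96942$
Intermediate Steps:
$f{\left(O,U \right)} = - 3 U + 2 O$ ($f{\left(O,U \right)} = 2 O - 3 U = - 3 U + 2 O$)
$j{\left(Y,W \right)} = -1$ ($j{\left(Y,W \right)} = \frac{6}{-3 + \frac{-11 - 4}{-5 + 10}} = \frac{6}{-3 - \frac{15}{5}} = \frac{6}{-3 - 3} = \frac{6}{-6} = 6 \left(- \frac{1}{6}\right) = -1$)
$N = \frac{1789}{1817}$ ($N = - \frac{1}{-158} - \frac{225}{-230} = \left(-1\right) \left(- \frac{1}{158}\right) - - \frac{45}{46} = \frac{1}{158} + \frac{45}{46} = \frac{1789}{1817} \approx 0.98459$)
$N^{2} = \left(\frac{1789}{1817}\right)^{2} = \frac{3200521}{3301489}$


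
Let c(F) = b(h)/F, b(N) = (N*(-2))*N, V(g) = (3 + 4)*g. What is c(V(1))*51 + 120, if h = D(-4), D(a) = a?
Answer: -792/7 ≈ -113.14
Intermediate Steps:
V(g) = 7*g
h = -4
b(N) = -2*N² (b(N) = (-2*N)*N = -2*N²)
c(F) = -32/F (c(F) = (-2*(-4)²)/F = (-2*16)/F = -32/F)
c(V(1))*51 + 120 = -32/(7*1)*51 + 120 = -32/7*51 + 120 = -1632/7 + 120 = -792/7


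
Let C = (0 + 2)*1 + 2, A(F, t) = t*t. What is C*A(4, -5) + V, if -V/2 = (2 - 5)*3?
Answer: 118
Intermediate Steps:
A(F, t) = t**2
V = 18 (V = -2*(2 - 5)*3 = -(-6)*3 = -2*(-9) = 18)
C = 4 (C = 2*1 + 2 = 2 + 2 = 4)
C*A(4, -5) + V = 4*(-5)**2 + 18 = 4*25 + 18 = 100 + 18 = 118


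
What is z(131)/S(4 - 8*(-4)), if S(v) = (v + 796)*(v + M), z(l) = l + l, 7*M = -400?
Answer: -917/61568 ≈ -0.014894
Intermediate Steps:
M = -400/7 (M = (1/7)*(-400) = -400/7 ≈ -57.143)
z(l) = 2*l
S(v) = (796 + v)*(-400/7 + v) (S(v) = (v + 796)*(v - 400/7) = (796 + v)*(-400/7 + v))
z(131)/S(4 - 8*(-4)) = (2*131)/(-318400/7 + (4 - 8*(-4))**2 + 5172*(4 - 8*(-4))/7) = 262/(-318400/7 + (4 + 32)**2 + 5172*(4 + 32)/7) = 262/(-318400/7 + 36**2 + (5172/7)*36) = 262/(-318400/7 + 1296 + 186192/7) = 262/(-123136/7) = 262*(-7/123136) = -917/61568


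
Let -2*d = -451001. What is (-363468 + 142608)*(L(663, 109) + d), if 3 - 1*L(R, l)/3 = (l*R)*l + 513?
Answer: 5169744781110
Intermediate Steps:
d = 451001/2 (d = -1/2*(-451001) = 451001/2 ≈ 2.2550e+5)
L(R, l) = -1530 - 3*R*l**2 (L(R, l) = 9 - 3*((l*R)*l + 513) = 9 - 3*((R*l)*l + 513) = 9 - 3*(R*l**2 + 513) = 9 - 3*(513 + R*l**2) = 9 + (-1539 - 3*R*l**2) = -1530 - 3*R*l**2)
(-363468 + 142608)*(L(663, 109) + d) = (-363468 + 142608)*((-1530 - 3*663*109**2) + 451001/2) = -220860*((-1530 - 3*663*11881) + 451001/2) = -220860*((-1530 - 23631309) + 451001/2) = -220860*(-23632839 + 451001/2) = -220860*(-46814677/2) = 5169744781110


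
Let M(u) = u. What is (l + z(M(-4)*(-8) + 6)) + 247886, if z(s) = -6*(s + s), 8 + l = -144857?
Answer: 102565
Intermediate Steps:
l = -144865 (l = -8 - 144857 = -144865)
z(s) = -12*s
(l + z(M(-4)*(-8) + 6)) + 247886 = (-144865 - 12*(-4*(-8) + 6)) + 247886 = (-144865 - 12*(32 + 6)) + 247886 = (-144865 - 12*38) + 247886 = (-144865 - 456) + 247886 = -145321 + 247886 = 102565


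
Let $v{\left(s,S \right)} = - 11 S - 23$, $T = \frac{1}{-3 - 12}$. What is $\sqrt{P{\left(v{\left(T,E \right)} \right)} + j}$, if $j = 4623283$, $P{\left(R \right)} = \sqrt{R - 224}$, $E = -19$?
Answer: $\sqrt{4623283 + i \sqrt{38}} \approx 2150.2 + 0.001 i$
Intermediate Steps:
$T = - \frac{1}{15}$ ($T = \frac{1}{-15} = - \frac{1}{15} \approx -0.066667$)
$v{\left(s,S \right)} = -23 - 11 S$
$P{\left(R \right)} = \sqrt{-224 + R}$
$\sqrt{P{\left(v{\left(T,E \right)} \right)} + j} = \sqrt{\sqrt{-224 - -186} + 4623283} = \sqrt{\sqrt{-224 + \left(-23 + 209\right)} + 4623283} = \sqrt{\sqrt{-224 + 186} + 4623283} = \sqrt{\sqrt{-38} + 4623283} = \sqrt{i \sqrt{38} + 4623283} = \sqrt{4623283 + i \sqrt{38}}$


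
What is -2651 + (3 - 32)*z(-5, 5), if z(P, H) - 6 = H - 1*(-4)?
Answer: -3086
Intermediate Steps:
z(P, H) = 10 + H (z(P, H) = 6 + (H - 1*(-4)) = 6 + (H + 4) = 6 + (4 + H) = 10 + H)
-2651 + (3 - 32)*z(-5, 5) = -2651 + (3 - 32)*(10 + 5) = -2651 - 29*15 = -2651 - 435 = -3086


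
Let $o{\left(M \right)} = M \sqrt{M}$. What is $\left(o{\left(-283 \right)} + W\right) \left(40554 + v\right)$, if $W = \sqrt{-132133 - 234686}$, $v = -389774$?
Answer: $349220 i \left(- \sqrt{366819} + 283 \sqrt{283}\right) \approx 1.4511 \cdot 10^{9} i$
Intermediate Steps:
$o{\left(M \right)} = M^{\frac{3}{2}}$
$W = i \sqrt{366819}$ ($W = \sqrt{-366819} = i \sqrt{366819} \approx 605.66 i$)
$\left(o{\left(-283 \right)} + W\right) \left(40554 + v\right) = \left(\left(-283\right)^{\frac{3}{2}} + i \sqrt{366819}\right) \left(40554 - 389774\right) = \left(- 283 i \sqrt{283} + i \sqrt{366819}\right) \left(-349220\right) = \left(i \sqrt{366819} - 283 i \sqrt{283}\right) \left(-349220\right) = - 349220 i \sqrt{366819} + 98829260 i \sqrt{283}$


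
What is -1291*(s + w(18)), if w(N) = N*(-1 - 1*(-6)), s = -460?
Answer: 477670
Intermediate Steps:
w(N) = 5*N (w(N) = N*(-1 + 6) = N*5 = 5*N)
-1291*(s + w(18)) = -1291*(-460 + 5*18) = -1291*(-460 + 90) = -1291*(-370) = 477670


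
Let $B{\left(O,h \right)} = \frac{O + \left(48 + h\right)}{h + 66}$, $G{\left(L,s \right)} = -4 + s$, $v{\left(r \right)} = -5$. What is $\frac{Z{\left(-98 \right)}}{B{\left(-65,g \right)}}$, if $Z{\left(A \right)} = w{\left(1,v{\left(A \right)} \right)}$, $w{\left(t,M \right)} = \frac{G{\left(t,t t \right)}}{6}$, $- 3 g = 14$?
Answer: $\frac{92}{65} \approx 1.4154$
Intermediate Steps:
$g = - \frac{14}{3}$ ($g = \left(- \frac{1}{3}\right) 14 = - \frac{14}{3} \approx -4.6667$)
$B{\left(O,h \right)} = \frac{48 + O + h}{66 + h}$
$w{\left(t,M \right)} = - \frac{2}{3} + \frac{t^{2}}{6}$ ($w{\left(t,M \right)} = \frac{-4 + t t}{6} = \left(-4 + t^{2}\right) \frac{1}{6} = - \frac{2}{3} + \frac{t^{2}}{6}$)
$Z{\left(A \right)} = - \frac{1}{2}$ ($Z{\left(A \right)} = - \frac{2}{3} + \frac{1^{2}}{6} = - \frac{2}{3} + \frac{1}{6} \cdot 1 = - \frac{2}{3} + \frac{1}{6} = - \frac{1}{2}$)
$\frac{Z{\left(-98 \right)}}{B{\left(-65,g \right)}} = - \frac{1}{2 \frac{48 - 65 - \frac{14}{3}}{66 - \frac{14}{3}}} = - \frac{1}{2 \frac{1}{\frac{184}{3}} \left(- \frac{65}{3}\right)} = - \frac{1}{2 \cdot \frac{3}{184} \left(- \frac{65}{3}\right)} = - \frac{1}{2 \left(- \frac{65}{184}\right)} = \left(- \frac{1}{2}\right) \left(- \frac{184}{65}\right) = \frac{92}{65}$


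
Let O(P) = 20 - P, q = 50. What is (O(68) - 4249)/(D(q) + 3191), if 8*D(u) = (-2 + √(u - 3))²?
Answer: -879303704/654284489 - 137504*√47/654284489 ≈ -1.3454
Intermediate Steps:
D(u) = (-2 + √(-3 + u))²/8 (D(u) = (-2 + √(u - 3))²/8 = (-2 + √(-3 + u))²/8)
(O(68) - 4249)/(D(q) + 3191) = ((20 - 1*68) - 4249)/((-2 + √(-3 + 50))²/8 + 3191) = ((20 - 68) - 4249)/((-2 + √47)²/8 + 3191) = (-48 - 4249)/(3191 + (-2 + √47)²/8) = -4297/(3191 + (-2 + √47)²/8)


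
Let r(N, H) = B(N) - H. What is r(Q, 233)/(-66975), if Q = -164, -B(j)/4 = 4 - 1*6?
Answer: 3/893 ≈ 0.0033595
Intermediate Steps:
B(j) = 8 (B(j) = -4*(4 - 1*6) = -4*(4 - 6) = -4*(-2) = 8)
r(N, H) = 8 - H
r(Q, 233)/(-66975) = (8 - 1*233)/(-66975) = (8 - 233)*(-1/66975) = -225*(-1/66975) = 3/893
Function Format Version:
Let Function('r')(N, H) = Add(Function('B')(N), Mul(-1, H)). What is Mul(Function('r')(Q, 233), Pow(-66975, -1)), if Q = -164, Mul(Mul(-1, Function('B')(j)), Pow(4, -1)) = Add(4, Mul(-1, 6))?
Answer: Rational(3, 893) ≈ 0.0033595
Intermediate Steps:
Function('B')(j) = 8 (Function('B')(j) = Mul(-4, Add(4, Mul(-1, 6))) = Mul(-4, Add(4, -6)) = Mul(-4, -2) = 8)
Function('r')(N, H) = Add(8, Mul(-1, H))
Mul(Function('r')(Q, 233), Pow(-66975, -1)) = Mul(Add(8, Mul(-1, 233)), Pow(-66975, -1)) = Mul(Add(8, -233), Rational(-1, 66975)) = Mul(-225, Rational(-1, 66975)) = Rational(3, 893)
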